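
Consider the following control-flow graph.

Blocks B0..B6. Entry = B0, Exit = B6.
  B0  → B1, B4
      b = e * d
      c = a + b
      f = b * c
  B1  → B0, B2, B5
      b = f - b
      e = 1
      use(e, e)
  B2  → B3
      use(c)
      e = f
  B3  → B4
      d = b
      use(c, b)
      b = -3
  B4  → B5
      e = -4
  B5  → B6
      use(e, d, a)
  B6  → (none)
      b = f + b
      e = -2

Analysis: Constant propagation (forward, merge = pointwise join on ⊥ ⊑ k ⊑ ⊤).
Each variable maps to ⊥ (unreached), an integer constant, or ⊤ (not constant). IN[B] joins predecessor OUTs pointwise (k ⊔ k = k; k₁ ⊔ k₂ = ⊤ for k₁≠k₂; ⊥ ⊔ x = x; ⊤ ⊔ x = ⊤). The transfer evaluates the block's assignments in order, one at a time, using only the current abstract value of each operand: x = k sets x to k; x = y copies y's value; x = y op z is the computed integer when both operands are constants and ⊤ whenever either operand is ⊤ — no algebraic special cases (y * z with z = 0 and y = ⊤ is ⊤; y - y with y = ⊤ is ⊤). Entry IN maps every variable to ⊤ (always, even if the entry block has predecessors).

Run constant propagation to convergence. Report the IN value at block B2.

Per-block solution:
  B0:  IN=(all ⊤)  OUT=(all ⊤)
  B1:  IN=(all ⊤)  OUT={e:1; rest ⊤}
  B2:  IN={e:1; rest ⊤}  OUT=(all ⊤)
  B3:  IN=(all ⊤)  OUT={b:-3; rest ⊤}
  B4:  IN=(all ⊤)  OUT={e:-4; rest ⊤}
  B5:  IN=(all ⊤)  OUT=(all ⊤)
  B6:  IN=(all ⊤)  OUT={e:-2; rest ⊤}

Merge at B2: IN[B2] = OUT[B1] = {a: ⊤, b: ⊤, c: ⊤, d: ⊤, e: 1, f: ⊤}

Answer: {a: ⊤, b: ⊤, c: ⊤, d: ⊤, e: 1, f: ⊤}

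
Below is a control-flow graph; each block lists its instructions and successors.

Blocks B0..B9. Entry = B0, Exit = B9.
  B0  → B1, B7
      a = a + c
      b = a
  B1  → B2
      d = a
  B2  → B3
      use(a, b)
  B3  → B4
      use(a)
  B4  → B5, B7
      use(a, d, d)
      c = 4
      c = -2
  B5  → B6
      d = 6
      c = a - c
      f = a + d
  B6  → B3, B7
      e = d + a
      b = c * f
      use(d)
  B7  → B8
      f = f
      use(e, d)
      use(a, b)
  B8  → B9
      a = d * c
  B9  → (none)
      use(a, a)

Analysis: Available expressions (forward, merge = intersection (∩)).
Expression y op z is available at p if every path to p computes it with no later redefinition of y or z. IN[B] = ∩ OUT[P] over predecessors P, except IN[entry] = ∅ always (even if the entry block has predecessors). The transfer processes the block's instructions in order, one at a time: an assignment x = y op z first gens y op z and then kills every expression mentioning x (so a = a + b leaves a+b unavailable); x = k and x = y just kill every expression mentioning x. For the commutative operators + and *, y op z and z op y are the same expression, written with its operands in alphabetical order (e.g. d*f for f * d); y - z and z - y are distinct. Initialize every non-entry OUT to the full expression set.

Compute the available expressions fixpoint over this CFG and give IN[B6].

Converged values:
  B0:  IN={}  OUT={}
  B1:  IN={}  OUT={}
  B2:  IN={}  OUT={}
  B3:  IN={}  OUT={}
  B4:  IN={}  OUT={}
  B5:  IN={}  OUT={a+d}
  B6:  IN={a+d}  OUT={a+d, c*f}
  B7:  IN={}  OUT={}
  B8:  IN={}  OUT={c*d}
  B9:  IN={c*d}  OUT={c*d}

Merge at B6: IN[B6] = OUT[B5] = {a+d}

Answer: {a+d}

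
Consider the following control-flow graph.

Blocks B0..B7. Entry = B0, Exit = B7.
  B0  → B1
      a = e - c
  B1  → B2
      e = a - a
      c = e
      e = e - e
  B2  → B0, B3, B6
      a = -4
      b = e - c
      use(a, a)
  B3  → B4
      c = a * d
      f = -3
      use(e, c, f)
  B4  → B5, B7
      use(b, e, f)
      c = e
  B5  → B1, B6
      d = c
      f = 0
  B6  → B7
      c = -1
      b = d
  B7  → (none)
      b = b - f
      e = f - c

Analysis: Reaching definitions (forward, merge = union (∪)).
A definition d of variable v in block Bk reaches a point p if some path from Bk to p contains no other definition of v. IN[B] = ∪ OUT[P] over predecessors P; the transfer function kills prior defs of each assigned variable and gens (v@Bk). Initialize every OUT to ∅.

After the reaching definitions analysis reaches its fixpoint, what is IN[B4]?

Fixpoint table:
  B0:  IN={a@B2, b@B2, c@B1, d@B5, e@B1, f@B5}  OUT={a@B0, b@B2, c@B1, d@B5, e@B1, f@B5}
  B1:  IN={a@B0, a@B2, b@B2, c@B1, c@B4, d@B5, e@B1, f@B5}  OUT={a@B0, a@B2, b@B2, c@B1, d@B5, e@B1, f@B5}
  B2:  IN={a@B0, a@B2, b@B2, c@B1, d@B5, e@B1, f@B5}  OUT={a@B2, b@B2, c@B1, d@B5, e@B1, f@B5}
  B3:  IN={a@B2, b@B2, c@B1, d@B5, e@B1, f@B5}  OUT={a@B2, b@B2, c@B3, d@B5, e@B1, f@B3}
  B4:  IN={a@B2, b@B2, c@B3, d@B5, e@B1, f@B3}  OUT={a@B2, b@B2, c@B4, d@B5, e@B1, f@B3}
  B5:  IN={a@B2, b@B2, c@B4, d@B5, e@B1, f@B3}  OUT={a@B2, b@B2, c@B4, d@B5, e@B1, f@B5}
  B6:  IN={a@B2, b@B2, c@B1, c@B4, d@B5, e@B1, f@B5}  OUT={a@B2, b@B6, c@B6, d@B5, e@B1, f@B5}
  B7:  IN={a@B2, b@B2, b@B6, c@B4, c@B6, d@B5, e@B1, f@B3, f@B5}  OUT={a@B2, b@B7, c@B4, c@B6, d@B5, e@B7, f@B3, f@B5}

Merge at B4: IN[B4] = OUT[B3] = {a@B2, b@B2, c@B3, d@B5, e@B1, f@B3}

Answer: {a@B2, b@B2, c@B3, d@B5, e@B1, f@B3}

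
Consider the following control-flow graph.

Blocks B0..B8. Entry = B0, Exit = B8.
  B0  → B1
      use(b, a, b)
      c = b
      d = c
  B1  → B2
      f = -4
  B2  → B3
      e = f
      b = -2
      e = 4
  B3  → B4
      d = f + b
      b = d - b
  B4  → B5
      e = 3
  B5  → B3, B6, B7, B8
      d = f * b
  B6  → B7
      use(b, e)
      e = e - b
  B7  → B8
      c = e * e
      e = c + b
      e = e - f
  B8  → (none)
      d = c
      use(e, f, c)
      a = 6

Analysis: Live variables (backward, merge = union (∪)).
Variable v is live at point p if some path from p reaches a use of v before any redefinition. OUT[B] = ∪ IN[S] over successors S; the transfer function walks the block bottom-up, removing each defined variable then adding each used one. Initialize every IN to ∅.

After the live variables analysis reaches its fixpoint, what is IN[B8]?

Answer: {c, e, f}

Working:
Fixpoint table:
  B0: | IN={a, b} | OUT={c}
  B1: | IN={c} | OUT={c, f}
  B2: | IN={c, f} | OUT={b, c, f}
  B3: | IN={b, c, f} | OUT={b, c, f}
  B4: | IN={b, c, f} | OUT={b, c, e, f}
  B5: | IN={b, c, e, f} | OUT={b, c, e, f}
  B6: | IN={b, e, f} | OUT={b, e, f}
  B7: | IN={b, e, f} | OUT={c, e, f}
  B8: | IN={c, e, f} | OUT={}

B8 is the boundary node: OUT[B8] = {}
Applying B8's transfer function to that OUT value gives IN[B8] (row B8 above).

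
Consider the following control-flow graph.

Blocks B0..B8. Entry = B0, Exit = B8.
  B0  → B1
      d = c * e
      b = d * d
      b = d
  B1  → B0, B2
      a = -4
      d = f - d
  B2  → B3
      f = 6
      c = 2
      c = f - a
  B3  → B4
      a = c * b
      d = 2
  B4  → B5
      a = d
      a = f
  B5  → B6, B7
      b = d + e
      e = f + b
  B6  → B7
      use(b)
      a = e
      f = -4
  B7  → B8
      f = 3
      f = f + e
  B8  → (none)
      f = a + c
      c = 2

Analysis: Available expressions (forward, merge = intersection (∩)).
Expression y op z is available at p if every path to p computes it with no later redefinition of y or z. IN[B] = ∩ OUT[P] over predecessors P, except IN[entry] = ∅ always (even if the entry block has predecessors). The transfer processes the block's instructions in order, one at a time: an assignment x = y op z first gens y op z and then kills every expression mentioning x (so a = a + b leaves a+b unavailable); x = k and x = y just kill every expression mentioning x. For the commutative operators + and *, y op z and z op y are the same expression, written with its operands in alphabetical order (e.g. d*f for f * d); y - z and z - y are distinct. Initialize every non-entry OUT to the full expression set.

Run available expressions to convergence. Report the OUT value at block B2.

Converged values:
  B0:   IN={}   OUT={c*e, d*d}
  B1:   IN={c*e, d*d}   OUT={c*e}
  B2:   IN={c*e}   OUT={f-a}
  B3:   IN={f-a}   OUT={b*c}
  B4:   IN={b*c}   OUT={b*c}
  B5:   IN={b*c}   OUT={b+f}
  B6:   IN={b+f}   OUT={}
  B7:   IN={}   OUT={}
  B8:   IN={}   OUT={}

Merge at B2: IN[B2] = OUT[B1] = {c*e}
Applying B2's transfer function to that IN value gives OUT[B2] (row B2 above).

Answer: {f-a}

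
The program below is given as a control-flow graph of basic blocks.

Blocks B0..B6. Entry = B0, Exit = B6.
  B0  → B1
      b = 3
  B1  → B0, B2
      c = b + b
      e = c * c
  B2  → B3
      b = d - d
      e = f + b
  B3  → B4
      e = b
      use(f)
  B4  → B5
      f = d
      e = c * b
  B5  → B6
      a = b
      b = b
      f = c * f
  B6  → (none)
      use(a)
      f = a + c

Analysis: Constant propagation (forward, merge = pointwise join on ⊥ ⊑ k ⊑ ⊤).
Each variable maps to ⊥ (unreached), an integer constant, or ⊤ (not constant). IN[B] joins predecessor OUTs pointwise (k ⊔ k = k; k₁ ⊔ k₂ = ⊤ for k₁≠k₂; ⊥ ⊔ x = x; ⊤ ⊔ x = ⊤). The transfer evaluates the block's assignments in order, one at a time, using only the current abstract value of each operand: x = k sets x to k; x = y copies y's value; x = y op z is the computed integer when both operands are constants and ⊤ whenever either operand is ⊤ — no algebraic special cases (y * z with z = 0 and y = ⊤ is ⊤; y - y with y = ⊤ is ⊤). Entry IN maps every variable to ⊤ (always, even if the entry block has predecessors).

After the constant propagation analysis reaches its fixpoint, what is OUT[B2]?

Fixpoint table:
  B0:   IN=(all ⊤)   OUT={b:3; rest ⊤}
  B1:   IN={b:3; rest ⊤}   OUT={b:3, c:6, e:36; rest ⊤}
  B2:   IN={b:3, c:6, e:36; rest ⊤}   OUT={c:6; rest ⊤}
  B3:   IN={c:6; rest ⊤}   OUT={c:6; rest ⊤}
  B4:   IN={c:6; rest ⊤}   OUT={c:6; rest ⊤}
  B5:   IN={c:6; rest ⊤}   OUT={c:6; rest ⊤}
  B6:   IN={c:6; rest ⊤}   OUT={c:6; rest ⊤}

Merge at B2: IN[B2] = OUT[B1] = {a: ⊤, b: 3, c: 6, d: ⊤, e: 36, f: ⊤}
Applying B2's transfer function to that IN value gives OUT[B2] (row B2 above).

Answer: {a: ⊤, b: ⊤, c: 6, d: ⊤, e: ⊤, f: ⊤}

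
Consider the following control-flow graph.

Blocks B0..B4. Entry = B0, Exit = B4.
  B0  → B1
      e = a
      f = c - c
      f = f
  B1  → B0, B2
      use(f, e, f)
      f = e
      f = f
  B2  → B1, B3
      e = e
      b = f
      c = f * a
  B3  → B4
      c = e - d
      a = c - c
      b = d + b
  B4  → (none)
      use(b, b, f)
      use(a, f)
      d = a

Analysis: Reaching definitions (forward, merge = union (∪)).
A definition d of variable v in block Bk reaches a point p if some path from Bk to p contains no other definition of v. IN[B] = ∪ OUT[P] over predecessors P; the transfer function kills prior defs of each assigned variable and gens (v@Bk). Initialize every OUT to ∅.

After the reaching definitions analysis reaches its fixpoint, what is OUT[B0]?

Answer: {b@B2, c@B2, e@B0, f@B0}

Derivation:
Fixpoint table:
  B0:   IN={b@B2, c@B2, e@B0, e@B2, f@B1}   OUT={b@B2, c@B2, e@B0, f@B0}
  B1:   IN={b@B2, c@B2, e@B0, e@B2, f@B0, f@B1}   OUT={b@B2, c@B2, e@B0, e@B2, f@B1}
  B2:   IN={b@B2, c@B2, e@B0, e@B2, f@B1}   OUT={b@B2, c@B2, e@B2, f@B1}
  B3:   IN={b@B2, c@B2, e@B2, f@B1}   OUT={a@B3, b@B3, c@B3, e@B2, f@B1}
  B4:   IN={a@B3, b@B3, c@B3, e@B2, f@B1}   OUT={a@B3, b@B3, c@B3, d@B4, e@B2, f@B1}

Merge at B0 (entry node, so the boundary value {} is joined with the incoming edge(s)): IN[B0] = {} ⊔ OUT[B1] = {b@B2, c@B2, e@B0, e@B2, f@B1}
Applying B0's transfer function to that IN value gives OUT[B0] (row B0 above).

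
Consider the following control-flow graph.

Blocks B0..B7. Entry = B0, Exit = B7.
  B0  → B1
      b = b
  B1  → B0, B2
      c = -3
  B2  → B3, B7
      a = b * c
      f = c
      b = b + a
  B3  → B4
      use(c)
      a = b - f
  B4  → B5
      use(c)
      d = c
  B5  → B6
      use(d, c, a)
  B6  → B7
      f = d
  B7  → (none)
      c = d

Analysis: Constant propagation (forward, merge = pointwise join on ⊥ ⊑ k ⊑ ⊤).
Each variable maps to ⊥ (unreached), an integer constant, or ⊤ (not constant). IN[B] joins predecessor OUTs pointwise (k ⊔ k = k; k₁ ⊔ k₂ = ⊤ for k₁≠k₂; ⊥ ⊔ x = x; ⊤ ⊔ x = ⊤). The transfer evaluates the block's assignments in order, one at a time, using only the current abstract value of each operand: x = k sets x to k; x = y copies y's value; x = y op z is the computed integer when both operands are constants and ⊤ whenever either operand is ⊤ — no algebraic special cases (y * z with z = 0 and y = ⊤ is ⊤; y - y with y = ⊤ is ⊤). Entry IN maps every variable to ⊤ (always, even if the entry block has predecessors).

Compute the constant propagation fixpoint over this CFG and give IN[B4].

Answer: {a: ⊤, b: ⊤, c: -3, d: ⊤, e: ⊤, f: -3}

Working:
Converged values:
  B0:   IN=(all ⊤)   OUT=(all ⊤)
  B1:   IN=(all ⊤)   OUT={c:-3; rest ⊤}
  B2:   IN={c:-3; rest ⊤}   OUT={c:-3, f:-3; rest ⊤}
  B3:   IN={c:-3, f:-3; rest ⊤}   OUT={c:-3, f:-3; rest ⊤}
  B4:   IN={c:-3, f:-3; rest ⊤}   OUT={c:-3, d:-3, f:-3; rest ⊤}
  B5:   IN={c:-3, d:-3, f:-3; rest ⊤}   OUT={c:-3, d:-3, f:-3; rest ⊤}
  B6:   IN={c:-3, d:-3, f:-3; rest ⊤}   OUT={c:-3, d:-3, f:-3; rest ⊤}
  B7:   IN={c:-3, f:-3; rest ⊤}   OUT={f:-3; rest ⊤}

Merge at B4: IN[B4] = OUT[B3] = {a: ⊤, b: ⊤, c: -3, d: ⊤, e: ⊤, f: -3}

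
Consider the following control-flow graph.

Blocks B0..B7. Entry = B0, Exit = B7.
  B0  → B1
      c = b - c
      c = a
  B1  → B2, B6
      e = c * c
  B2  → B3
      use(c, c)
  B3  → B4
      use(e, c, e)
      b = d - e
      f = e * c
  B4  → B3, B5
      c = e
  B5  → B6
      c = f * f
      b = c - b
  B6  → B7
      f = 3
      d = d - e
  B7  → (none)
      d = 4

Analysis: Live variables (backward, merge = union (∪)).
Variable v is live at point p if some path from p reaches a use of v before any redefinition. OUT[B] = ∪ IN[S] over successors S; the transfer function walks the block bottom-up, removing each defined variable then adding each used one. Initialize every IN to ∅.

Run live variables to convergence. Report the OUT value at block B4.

Answer: {b, c, d, e, f}

Trace:
Per-block solution:
  B0: | IN={a, b, c, d} | OUT={c, d}
  B1: | IN={c, d} | OUT={c, d, e}
  B2: | IN={c, d, e} | OUT={c, d, e}
  B3: | IN={c, d, e} | OUT={b, d, e, f}
  B4: | IN={b, d, e, f} | OUT={b, c, d, e, f}
  B5: | IN={b, d, e, f} | OUT={d, e}
  B6: | IN={d, e} | OUT={}
  B7: | IN={} | OUT={}

Merge at B4: OUT[B4] = IN[B3] ⊔ IN[B5] = {b, c, d, e, f}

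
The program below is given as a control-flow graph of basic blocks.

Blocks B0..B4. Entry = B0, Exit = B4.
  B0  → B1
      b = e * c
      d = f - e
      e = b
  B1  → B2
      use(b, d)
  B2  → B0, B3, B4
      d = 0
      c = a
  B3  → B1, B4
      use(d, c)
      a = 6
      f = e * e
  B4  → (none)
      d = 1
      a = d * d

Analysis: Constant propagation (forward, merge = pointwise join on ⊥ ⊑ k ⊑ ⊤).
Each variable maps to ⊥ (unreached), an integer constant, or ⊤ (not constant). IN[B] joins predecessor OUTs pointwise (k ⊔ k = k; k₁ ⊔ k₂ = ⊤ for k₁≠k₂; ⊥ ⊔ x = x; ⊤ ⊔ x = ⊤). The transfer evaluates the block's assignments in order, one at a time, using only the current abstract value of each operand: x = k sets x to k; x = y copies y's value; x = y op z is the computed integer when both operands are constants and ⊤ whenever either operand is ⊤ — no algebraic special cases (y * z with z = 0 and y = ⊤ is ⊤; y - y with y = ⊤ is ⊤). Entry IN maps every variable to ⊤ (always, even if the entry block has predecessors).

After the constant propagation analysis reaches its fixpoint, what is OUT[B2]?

Converged values:
  B0:   IN=(all ⊤)   OUT=(all ⊤)
  B1:   IN=(all ⊤)   OUT=(all ⊤)
  B2:   IN=(all ⊤)   OUT={d:0; rest ⊤}
  B3:   IN={d:0; rest ⊤}   OUT={a:6, d:0; rest ⊤}
  B4:   IN={d:0; rest ⊤}   OUT={a:1, d:1; rest ⊤}

Merge at B2: IN[B2] = OUT[B1] = {a: ⊤, b: ⊤, c: ⊤, d: ⊤, e: ⊤, f: ⊤}
Applying B2's transfer function to that IN value gives OUT[B2] (row B2 above).

Answer: {a: ⊤, b: ⊤, c: ⊤, d: 0, e: ⊤, f: ⊤}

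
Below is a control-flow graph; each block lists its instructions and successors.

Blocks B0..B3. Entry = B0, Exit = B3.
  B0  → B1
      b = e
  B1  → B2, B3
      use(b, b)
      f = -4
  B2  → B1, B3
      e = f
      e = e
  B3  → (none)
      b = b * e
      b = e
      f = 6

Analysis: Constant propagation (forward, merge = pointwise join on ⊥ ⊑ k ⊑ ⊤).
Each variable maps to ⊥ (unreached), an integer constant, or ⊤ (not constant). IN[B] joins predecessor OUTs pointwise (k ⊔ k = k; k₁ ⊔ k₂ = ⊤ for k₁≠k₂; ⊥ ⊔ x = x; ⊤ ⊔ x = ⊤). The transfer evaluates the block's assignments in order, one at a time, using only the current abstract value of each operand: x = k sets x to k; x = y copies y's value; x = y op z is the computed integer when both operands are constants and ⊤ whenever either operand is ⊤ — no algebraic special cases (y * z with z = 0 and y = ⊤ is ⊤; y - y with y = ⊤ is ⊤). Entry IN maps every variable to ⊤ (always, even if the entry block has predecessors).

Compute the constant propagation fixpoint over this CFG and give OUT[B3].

Converged values:
  B0: | IN=(all ⊤) | OUT=(all ⊤)
  B1: | IN=(all ⊤) | OUT={f:-4; rest ⊤}
  B2: | IN={f:-4; rest ⊤} | OUT={e:-4, f:-4; rest ⊤}
  B3: | IN={f:-4; rest ⊤} | OUT={f:6; rest ⊤}

Merge at B3: IN[B3] = OUT[B1] ⊔ OUT[B2] = {a: ⊤, b: ⊤, c: ⊤, d: ⊤, e: ⊤, f: -4}
Applying B3's transfer function to that IN value gives OUT[B3] (row B3 above).

Answer: {a: ⊤, b: ⊤, c: ⊤, d: ⊤, e: ⊤, f: 6}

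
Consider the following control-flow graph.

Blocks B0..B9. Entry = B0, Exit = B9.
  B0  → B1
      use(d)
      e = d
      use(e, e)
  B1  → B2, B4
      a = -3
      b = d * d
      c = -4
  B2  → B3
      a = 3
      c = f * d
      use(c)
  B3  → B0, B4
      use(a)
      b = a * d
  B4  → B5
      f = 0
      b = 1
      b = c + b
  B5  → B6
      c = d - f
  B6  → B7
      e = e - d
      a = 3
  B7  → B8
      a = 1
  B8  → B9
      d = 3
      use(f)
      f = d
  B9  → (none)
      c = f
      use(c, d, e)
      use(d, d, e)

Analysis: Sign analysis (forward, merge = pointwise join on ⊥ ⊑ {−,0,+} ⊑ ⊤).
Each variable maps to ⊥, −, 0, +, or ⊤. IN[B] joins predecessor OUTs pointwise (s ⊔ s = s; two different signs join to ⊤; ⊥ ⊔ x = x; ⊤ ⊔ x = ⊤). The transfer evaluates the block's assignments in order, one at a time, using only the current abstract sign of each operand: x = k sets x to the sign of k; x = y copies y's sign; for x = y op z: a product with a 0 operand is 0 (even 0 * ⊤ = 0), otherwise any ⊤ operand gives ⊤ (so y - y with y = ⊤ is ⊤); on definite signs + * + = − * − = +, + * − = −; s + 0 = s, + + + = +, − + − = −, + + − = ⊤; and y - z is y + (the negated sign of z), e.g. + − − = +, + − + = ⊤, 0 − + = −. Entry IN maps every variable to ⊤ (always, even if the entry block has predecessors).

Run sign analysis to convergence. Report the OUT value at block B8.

Per-block solution:
  B0: | IN=(all ⊤) | OUT=(all ⊤)
  B1: | IN=(all ⊤) | OUT={a:-, c:-; rest ⊤}
  B2: | IN={a:-, c:-; rest ⊤} | OUT={a:+; rest ⊤}
  B3: | IN={a:+; rest ⊤} | OUT={a:+; rest ⊤}
  B4: | IN=(all ⊤) | OUT={f:0; rest ⊤}
  B5: | IN={f:0; rest ⊤} | OUT={f:0; rest ⊤}
  B6: | IN={f:0; rest ⊤} | OUT={a:+, f:0; rest ⊤}
  B7: | IN={a:+, f:0; rest ⊤} | OUT={a:+, f:0; rest ⊤}
  B8: | IN={a:+, f:0; rest ⊤} | OUT={a:+, d:+, f:+; rest ⊤}
  B9: | IN={a:+, d:+, f:+; rest ⊤} | OUT={a:+, c:+, d:+, f:+; rest ⊤}

Merge at B8: IN[B8] = OUT[B7] = {a: +, b: ⊤, c: ⊤, d: ⊤, e: ⊤, f: 0}
Applying B8's transfer function to that IN value gives OUT[B8] (row B8 above).

Answer: {a: +, b: ⊤, c: ⊤, d: +, e: ⊤, f: +}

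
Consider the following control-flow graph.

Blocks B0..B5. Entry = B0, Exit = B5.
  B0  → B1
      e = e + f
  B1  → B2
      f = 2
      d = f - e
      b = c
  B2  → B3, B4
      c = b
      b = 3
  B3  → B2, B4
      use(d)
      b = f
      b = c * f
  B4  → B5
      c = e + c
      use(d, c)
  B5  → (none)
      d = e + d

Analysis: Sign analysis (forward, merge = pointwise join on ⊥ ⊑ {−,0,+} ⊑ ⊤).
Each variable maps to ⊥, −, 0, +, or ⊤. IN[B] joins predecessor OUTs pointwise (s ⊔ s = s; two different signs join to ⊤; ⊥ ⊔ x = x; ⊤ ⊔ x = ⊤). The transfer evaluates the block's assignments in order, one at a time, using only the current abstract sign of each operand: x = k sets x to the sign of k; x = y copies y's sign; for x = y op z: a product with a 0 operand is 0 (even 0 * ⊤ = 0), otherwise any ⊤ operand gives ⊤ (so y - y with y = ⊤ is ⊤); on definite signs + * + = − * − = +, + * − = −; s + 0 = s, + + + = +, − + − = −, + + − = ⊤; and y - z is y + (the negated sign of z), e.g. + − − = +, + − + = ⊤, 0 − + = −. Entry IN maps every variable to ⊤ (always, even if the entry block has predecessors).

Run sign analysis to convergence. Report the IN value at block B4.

Per-block solution:
  B0:   IN=(all ⊤)   OUT=(all ⊤)
  B1:   IN=(all ⊤)   OUT={f:+; rest ⊤}
  B2:   IN={f:+; rest ⊤}   OUT={b:+, f:+; rest ⊤}
  B3:   IN={b:+, f:+; rest ⊤}   OUT={f:+; rest ⊤}
  B4:   IN={f:+; rest ⊤}   OUT={f:+; rest ⊤}
  B5:   IN={f:+; rest ⊤}   OUT={f:+; rest ⊤}

Merge at B4: IN[B4] = OUT[B2] ⊔ OUT[B3] = {a: ⊤, b: ⊤, c: ⊤, d: ⊤, e: ⊤, f: +}

Answer: {a: ⊤, b: ⊤, c: ⊤, d: ⊤, e: ⊤, f: +}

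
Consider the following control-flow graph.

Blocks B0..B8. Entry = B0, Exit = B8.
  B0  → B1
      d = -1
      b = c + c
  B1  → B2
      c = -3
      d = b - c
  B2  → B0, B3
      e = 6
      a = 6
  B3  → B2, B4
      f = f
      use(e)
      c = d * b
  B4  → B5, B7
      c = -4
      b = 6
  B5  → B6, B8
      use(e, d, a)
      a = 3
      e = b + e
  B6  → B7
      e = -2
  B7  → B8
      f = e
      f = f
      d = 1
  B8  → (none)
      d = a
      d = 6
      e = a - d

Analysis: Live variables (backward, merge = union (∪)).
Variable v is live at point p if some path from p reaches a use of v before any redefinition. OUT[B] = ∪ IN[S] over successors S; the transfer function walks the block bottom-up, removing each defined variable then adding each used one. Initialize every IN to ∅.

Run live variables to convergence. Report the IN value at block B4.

Converged values:
  B0: | IN={c, f} | OUT={b, f}
  B1: | IN={b, f} | OUT={b, c, d, f}
  B2: | IN={b, c, d, f} | OUT={a, b, c, d, e, f}
  B3: | IN={a, b, d, e, f} | OUT={a, b, c, d, e, f}
  B4: | IN={a, d, e} | OUT={a, b, d, e}
  B5: | IN={a, b, d, e} | OUT={a}
  B6: | IN={a} | OUT={a, e}
  B7: | IN={a, e} | OUT={a}
  B8: | IN={a} | OUT={}

Merge at B4: OUT[B4] = IN[B5] ⊔ IN[B7] = {a, b, d, e}
Applying B4's transfer function to that OUT value gives IN[B4] (row B4 above).

Answer: {a, d, e}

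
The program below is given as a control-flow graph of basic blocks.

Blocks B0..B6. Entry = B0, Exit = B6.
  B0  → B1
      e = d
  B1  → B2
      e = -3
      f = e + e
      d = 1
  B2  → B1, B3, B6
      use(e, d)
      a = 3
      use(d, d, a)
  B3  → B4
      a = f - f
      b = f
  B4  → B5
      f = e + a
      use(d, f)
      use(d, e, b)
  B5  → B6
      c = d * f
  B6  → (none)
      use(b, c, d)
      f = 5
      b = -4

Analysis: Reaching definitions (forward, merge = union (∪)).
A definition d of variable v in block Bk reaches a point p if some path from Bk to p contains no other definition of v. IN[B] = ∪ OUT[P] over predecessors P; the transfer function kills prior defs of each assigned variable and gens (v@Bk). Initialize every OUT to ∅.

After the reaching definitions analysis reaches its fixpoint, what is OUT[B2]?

Fixpoint table:
  B0: | IN={} | OUT={e@B0}
  B1: | IN={a@B2, d@B1, e@B0, e@B1, f@B1} | OUT={a@B2, d@B1, e@B1, f@B1}
  B2: | IN={a@B2, d@B1, e@B1, f@B1} | OUT={a@B2, d@B1, e@B1, f@B1}
  B3: | IN={a@B2, d@B1, e@B1, f@B1} | OUT={a@B3, b@B3, d@B1, e@B1, f@B1}
  B4: | IN={a@B3, b@B3, d@B1, e@B1, f@B1} | OUT={a@B3, b@B3, d@B1, e@B1, f@B4}
  B5: | IN={a@B3, b@B3, d@B1, e@B1, f@B4} | OUT={a@B3, b@B3, c@B5, d@B1, e@B1, f@B4}
  B6: | IN={a@B2, a@B3, b@B3, c@B5, d@B1, e@B1, f@B1, f@B4} | OUT={a@B2, a@B3, b@B6, c@B5, d@B1, e@B1, f@B6}

Merge at B2: IN[B2] = OUT[B1] = {a@B2, d@B1, e@B1, f@B1}
Applying B2's transfer function to that IN value gives OUT[B2] (row B2 above).

Answer: {a@B2, d@B1, e@B1, f@B1}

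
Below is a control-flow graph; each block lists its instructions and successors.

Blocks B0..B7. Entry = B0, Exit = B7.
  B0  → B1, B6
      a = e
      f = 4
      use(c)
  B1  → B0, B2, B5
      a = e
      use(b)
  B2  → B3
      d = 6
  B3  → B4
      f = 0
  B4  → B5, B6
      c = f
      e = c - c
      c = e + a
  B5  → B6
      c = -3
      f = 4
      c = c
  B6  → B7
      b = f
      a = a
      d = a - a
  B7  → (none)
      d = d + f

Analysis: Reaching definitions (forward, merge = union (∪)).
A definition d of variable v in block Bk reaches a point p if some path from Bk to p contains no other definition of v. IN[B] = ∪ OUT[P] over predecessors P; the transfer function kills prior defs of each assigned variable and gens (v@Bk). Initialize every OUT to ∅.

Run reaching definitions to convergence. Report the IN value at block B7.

Converged values:
  B0:   IN={a@B1, f@B0}   OUT={a@B0, f@B0}
  B1:   IN={a@B0, f@B0}   OUT={a@B1, f@B0}
  B2:   IN={a@B1, f@B0}   OUT={a@B1, d@B2, f@B0}
  B3:   IN={a@B1, d@B2, f@B0}   OUT={a@B1, d@B2, f@B3}
  B4:   IN={a@B1, d@B2, f@B3}   OUT={a@B1, c@B4, d@B2, e@B4, f@B3}
  B5:   IN={a@B1, c@B4, d@B2, e@B4, f@B0, f@B3}   OUT={a@B1, c@B5, d@B2, e@B4, f@B5}
  B6:   IN={a@B0, a@B1, c@B4, c@B5, d@B2, e@B4, f@B0, f@B3, f@B5}   OUT={a@B6, b@B6, c@B4, c@B5, d@B6, e@B4, f@B0, f@B3, f@B5}
  B7:   IN={a@B6, b@B6, c@B4, c@B5, d@B6, e@B4, f@B0, f@B3, f@B5}   OUT={a@B6, b@B6, c@B4, c@B5, d@B7, e@B4, f@B0, f@B3, f@B5}

Merge at B7: IN[B7] = OUT[B6] = {a@B6, b@B6, c@B4, c@B5, d@B6, e@B4, f@B0, f@B3, f@B5}

Answer: {a@B6, b@B6, c@B4, c@B5, d@B6, e@B4, f@B0, f@B3, f@B5}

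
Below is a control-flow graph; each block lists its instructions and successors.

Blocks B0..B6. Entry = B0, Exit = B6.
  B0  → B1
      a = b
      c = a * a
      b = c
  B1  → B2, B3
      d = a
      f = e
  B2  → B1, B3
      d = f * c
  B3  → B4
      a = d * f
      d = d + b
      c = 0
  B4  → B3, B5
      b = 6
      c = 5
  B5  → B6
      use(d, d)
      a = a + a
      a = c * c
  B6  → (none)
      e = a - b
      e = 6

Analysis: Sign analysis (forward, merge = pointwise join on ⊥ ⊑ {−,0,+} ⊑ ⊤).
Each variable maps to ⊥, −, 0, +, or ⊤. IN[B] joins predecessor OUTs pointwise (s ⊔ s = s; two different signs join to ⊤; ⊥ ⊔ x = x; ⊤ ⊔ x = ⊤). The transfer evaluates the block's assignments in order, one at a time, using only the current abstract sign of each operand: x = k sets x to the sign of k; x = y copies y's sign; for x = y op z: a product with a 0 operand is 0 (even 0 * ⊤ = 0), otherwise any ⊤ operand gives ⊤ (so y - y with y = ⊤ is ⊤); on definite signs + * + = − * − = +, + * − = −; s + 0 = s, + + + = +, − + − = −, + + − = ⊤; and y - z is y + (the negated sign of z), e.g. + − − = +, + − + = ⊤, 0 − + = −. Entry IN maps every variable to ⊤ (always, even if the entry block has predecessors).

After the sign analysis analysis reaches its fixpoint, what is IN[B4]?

Per-block solution:
  B0: | IN=(all ⊤) | OUT=(all ⊤)
  B1: | IN=(all ⊤) | OUT=(all ⊤)
  B2: | IN=(all ⊤) | OUT=(all ⊤)
  B3: | IN=(all ⊤) | OUT={c:0; rest ⊤}
  B4: | IN={c:0; rest ⊤} | OUT={b:+, c:+; rest ⊤}
  B5: | IN={b:+, c:+; rest ⊤} | OUT={a:+, b:+, c:+; rest ⊤}
  B6: | IN={a:+, b:+, c:+; rest ⊤} | OUT={a:+, b:+, c:+, e:+; rest ⊤}

Merge at B4: IN[B4] = OUT[B3] = {a: ⊤, b: ⊤, c: 0, d: ⊤, e: ⊤, f: ⊤}

Answer: {a: ⊤, b: ⊤, c: 0, d: ⊤, e: ⊤, f: ⊤}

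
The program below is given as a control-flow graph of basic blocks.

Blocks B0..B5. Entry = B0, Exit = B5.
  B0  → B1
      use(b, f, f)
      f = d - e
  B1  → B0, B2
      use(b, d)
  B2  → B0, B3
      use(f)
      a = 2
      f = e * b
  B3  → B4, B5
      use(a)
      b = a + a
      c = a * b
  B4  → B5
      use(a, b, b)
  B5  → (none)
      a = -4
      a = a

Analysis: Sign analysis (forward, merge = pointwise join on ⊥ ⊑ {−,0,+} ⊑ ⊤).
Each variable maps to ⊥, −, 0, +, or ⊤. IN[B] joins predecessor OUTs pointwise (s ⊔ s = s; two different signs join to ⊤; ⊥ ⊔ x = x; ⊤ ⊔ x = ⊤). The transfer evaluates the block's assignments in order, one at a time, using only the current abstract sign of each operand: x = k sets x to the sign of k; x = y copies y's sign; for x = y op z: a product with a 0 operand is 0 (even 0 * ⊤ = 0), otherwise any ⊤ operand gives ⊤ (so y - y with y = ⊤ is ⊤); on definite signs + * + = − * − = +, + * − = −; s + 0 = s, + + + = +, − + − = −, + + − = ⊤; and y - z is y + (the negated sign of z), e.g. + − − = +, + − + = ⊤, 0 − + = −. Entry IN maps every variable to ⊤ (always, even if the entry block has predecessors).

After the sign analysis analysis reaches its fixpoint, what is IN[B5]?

Converged values:
  B0: | IN=(all ⊤) | OUT=(all ⊤)
  B1: | IN=(all ⊤) | OUT=(all ⊤)
  B2: | IN=(all ⊤) | OUT={a:+; rest ⊤}
  B3: | IN={a:+; rest ⊤} | OUT={a:+, b:+, c:+; rest ⊤}
  B4: | IN={a:+, b:+, c:+; rest ⊤} | OUT={a:+, b:+, c:+; rest ⊤}
  B5: | IN={a:+, b:+, c:+; rest ⊤} | OUT={a:-, b:+, c:+; rest ⊤}

Merge at B5: IN[B5] = OUT[B3] ⊔ OUT[B4] = {a: +, b: +, c: +, d: ⊤, e: ⊤, f: ⊤}

Answer: {a: +, b: +, c: +, d: ⊤, e: ⊤, f: ⊤}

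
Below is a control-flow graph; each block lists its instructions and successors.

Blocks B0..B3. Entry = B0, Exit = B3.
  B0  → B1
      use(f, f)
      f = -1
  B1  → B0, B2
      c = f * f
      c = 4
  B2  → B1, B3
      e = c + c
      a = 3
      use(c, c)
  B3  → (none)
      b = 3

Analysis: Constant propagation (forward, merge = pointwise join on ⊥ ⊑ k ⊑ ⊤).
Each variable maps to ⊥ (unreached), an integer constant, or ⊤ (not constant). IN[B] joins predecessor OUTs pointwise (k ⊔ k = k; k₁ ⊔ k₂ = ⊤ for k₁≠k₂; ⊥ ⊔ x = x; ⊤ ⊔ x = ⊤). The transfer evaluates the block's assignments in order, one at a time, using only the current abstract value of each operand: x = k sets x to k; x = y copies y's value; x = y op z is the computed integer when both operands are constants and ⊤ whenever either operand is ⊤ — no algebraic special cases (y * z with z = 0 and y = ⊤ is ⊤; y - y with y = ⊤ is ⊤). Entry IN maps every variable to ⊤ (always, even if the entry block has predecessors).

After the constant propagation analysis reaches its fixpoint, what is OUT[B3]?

Answer: {a: 3, b: 3, c: 4, d: ⊤, e: 8, f: -1}

Derivation:
Fixpoint table:
  B0:   IN=(all ⊤)   OUT={f:-1; rest ⊤}
  B1:   IN={f:-1; rest ⊤}   OUT={c:4, f:-1; rest ⊤}
  B2:   IN={c:4, f:-1; rest ⊤}   OUT={a:3, c:4, e:8, f:-1; rest ⊤}
  B3:   IN={a:3, c:4, e:8, f:-1; rest ⊤}   OUT={a:3, b:3, c:4, e:8, f:-1; rest ⊤}

Merge at B3: IN[B3] = OUT[B2] = {a: 3, b: ⊤, c: 4, d: ⊤, e: 8, f: -1}
Applying B3's transfer function to that IN value gives OUT[B3] (row B3 above).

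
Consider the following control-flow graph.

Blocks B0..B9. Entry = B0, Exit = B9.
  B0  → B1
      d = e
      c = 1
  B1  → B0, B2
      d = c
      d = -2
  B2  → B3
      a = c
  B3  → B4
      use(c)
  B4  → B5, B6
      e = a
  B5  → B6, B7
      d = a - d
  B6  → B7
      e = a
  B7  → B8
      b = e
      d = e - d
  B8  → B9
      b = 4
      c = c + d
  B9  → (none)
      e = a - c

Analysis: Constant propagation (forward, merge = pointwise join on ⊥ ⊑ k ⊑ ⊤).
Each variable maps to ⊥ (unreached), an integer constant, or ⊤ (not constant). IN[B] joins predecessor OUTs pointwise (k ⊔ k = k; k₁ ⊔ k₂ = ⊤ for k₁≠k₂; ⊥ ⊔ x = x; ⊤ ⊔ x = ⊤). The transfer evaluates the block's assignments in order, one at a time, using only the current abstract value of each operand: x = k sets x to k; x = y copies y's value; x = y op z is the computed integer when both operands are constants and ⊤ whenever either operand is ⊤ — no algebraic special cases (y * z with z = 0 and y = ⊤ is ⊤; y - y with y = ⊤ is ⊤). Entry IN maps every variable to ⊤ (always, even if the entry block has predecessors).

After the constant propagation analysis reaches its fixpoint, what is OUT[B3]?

Answer: {a: 1, b: ⊤, c: 1, d: -2, e: ⊤, f: ⊤}

Derivation:
Per-block solution:
  B0: | IN=(all ⊤) | OUT={c:1; rest ⊤}
  B1: | IN={c:1; rest ⊤} | OUT={c:1, d:-2; rest ⊤}
  B2: | IN={c:1, d:-2; rest ⊤} | OUT={a:1, c:1, d:-2; rest ⊤}
  B3: | IN={a:1, c:1, d:-2; rest ⊤} | OUT={a:1, c:1, d:-2; rest ⊤}
  B4: | IN={a:1, c:1, d:-2; rest ⊤} | OUT={a:1, c:1, d:-2, e:1; rest ⊤}
  B5: | IN={a:1, c:1, d:-2, e:1; rest ⊤} | OUT={a:1, c:1, d:3, e:1; rest ⊤}
  B6: | IN={a:1, c:1, e:1; rest ⊤} | OUT={a:1, c:1, e:1; rest ⊤}
  B7: | IN={a:1, c:1, e:1; rest ⊤} | OUT={a:1, b:1, c:1, e:1; rest ⊤}
  B8: | IN={a:1, b:1, c:1, e:1; rest ⊤} | OUT={a:1, b:4, e:1; rest ⊤}
  B9: | IN={a:1, b:4, e:1; rest ⊤} | OUT={a:1, b:4; rest ⊤}

Merge at B3: IN[B3] = OUT[B2] = {a: 1, b: ⊤, c: 1, d: -2, e: ⊤, f: ⊤}
Applying B3's transfer function to that IN value gives OUT[B3] (row B3 above).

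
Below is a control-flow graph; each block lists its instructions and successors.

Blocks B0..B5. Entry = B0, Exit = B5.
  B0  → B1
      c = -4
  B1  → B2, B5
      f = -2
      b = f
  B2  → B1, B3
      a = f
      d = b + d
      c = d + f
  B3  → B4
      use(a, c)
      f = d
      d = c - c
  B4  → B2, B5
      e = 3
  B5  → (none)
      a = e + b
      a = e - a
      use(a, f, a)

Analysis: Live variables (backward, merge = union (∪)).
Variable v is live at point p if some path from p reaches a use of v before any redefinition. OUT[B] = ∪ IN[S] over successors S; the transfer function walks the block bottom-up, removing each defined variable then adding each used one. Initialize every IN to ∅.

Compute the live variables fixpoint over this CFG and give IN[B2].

Answer: {b, d, e, f}

Working:
Converged values:
  B0:   IN={d, e}   OUT={d, e}
  B1:   IN={d, e}   OUT={b, d, e, f}
  B2:   IN={b, d, e, f}   OUT={a, b, c, d, e}
  B3:   IN={a, b, c, d}   OUT={b, d, f}
  B4:   IN={b, d, f}   OUT={b, d, e, f}
  B5:   IN={b, e, f}   OUT={}

Merge at B2: OUT[B2] = IN[B1] ⊔ IN[B3] = {a, b, c, d, e}
Applying B2's transfer function to that OUT value gives IN[B2] (row B2 above).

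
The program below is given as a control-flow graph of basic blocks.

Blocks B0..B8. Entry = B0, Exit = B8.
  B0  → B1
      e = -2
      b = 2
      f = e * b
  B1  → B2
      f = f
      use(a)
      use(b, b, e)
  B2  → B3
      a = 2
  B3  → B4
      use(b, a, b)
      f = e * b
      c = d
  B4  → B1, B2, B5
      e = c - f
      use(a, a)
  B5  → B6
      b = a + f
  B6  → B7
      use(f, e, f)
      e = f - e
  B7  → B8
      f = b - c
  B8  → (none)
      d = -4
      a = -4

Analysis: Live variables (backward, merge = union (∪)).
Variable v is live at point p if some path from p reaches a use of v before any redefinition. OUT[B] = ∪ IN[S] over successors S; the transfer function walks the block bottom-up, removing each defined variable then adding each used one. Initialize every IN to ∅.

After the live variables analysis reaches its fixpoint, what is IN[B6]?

Fixpoint table:
  B0:   IN={a, d}   OUT={a, b, d, e, f}
  B1:   IN={a, b, d, e, f}   OUT={b, d, e}
  B2:   IN={b, d, e}   OUT={a, b, d, e}
  B3:   IN={a, b, d, e}   OUT={a, b, c, d, f}
  B4:   IN={a, b, c, d, f}   OUT={a, b, c, d, e, f}
  B5:   IN={a, c, e, f}   OUT={b, c, e, f}
  B6:   IN={b, c, e, f}   OUT={b, c}
  B7:   IN={b, c}   OUT={}
  B8:   IN={}   OUT={}

Merge at B6: OUT[B6] = IN[B7] = {b, c}
Applying B6's transfer function to that OUT value gives IN[B6] (row B6 above).

Answer: {b, c, e, f}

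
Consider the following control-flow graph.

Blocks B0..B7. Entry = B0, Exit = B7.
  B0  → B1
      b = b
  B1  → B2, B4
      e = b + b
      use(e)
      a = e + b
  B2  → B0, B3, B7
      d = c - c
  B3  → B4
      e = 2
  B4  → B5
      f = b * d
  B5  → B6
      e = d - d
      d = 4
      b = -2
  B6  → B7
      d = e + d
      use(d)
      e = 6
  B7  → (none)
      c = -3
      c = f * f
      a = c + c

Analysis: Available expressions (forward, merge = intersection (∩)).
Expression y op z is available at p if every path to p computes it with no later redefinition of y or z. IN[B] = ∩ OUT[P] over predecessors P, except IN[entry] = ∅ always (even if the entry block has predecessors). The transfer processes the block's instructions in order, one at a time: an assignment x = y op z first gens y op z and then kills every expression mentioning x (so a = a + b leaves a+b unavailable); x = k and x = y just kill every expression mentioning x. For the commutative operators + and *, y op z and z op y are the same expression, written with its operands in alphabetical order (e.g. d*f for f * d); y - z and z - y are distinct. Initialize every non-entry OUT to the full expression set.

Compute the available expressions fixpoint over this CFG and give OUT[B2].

Answer: {b+b, b+e, c-c}

Derivation:
Converged values:
  B0:  IN={}  OUT={}
  B1:  IN={}  OUT={b+b, b+e}
  B2:  IN={b+b, b+e}  OUT={b+b, b+e, c-c}
  B3:  IN={b+b, b+e, c-c}  OUT={b+b, c-c}
  B4:  IN={b+b}  OUT={b*d, b+b}
  B5:  IN={b*d, b+b}  OUT={}
  B6:  IN={}  OUT={}
  B7:  IN={}  OUT={c+c, f*f}

Merge at B2: IN[B2] = OUT[B1] = {b+b, b+e}
Applying B2's transfer function to that IN value gives OUT[B2] (row B2 above).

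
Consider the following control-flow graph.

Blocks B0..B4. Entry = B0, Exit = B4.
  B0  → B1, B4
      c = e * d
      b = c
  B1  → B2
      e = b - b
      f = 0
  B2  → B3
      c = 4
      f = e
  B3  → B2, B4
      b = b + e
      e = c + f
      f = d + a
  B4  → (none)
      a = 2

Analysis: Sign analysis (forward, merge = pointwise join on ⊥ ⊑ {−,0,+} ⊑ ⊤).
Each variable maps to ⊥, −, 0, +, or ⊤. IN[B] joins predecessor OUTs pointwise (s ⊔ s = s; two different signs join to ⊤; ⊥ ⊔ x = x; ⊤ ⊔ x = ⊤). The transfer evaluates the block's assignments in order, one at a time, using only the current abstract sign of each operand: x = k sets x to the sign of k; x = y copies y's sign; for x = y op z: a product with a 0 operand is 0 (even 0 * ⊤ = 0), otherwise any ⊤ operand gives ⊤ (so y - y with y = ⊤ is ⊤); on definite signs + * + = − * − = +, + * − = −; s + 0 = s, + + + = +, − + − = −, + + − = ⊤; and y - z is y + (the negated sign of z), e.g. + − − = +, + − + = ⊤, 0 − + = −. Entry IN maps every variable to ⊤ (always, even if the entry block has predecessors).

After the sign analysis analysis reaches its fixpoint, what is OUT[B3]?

Fixpoint table:
  B0:  IN=(all ⊤)  OUT=(all ⊤)
  B1:  IN=(all ⊤)  OUT={f:0; rest ⊤}
  B2:  IN=(all ⊤)  OUT={c:+; rest ⊤}
  B3:  IN={c:+; rest ⊤}  OUT={c:+; rest ⊤}
  B4:  IN=(all ⊤)  OUT={a:+; rest ⊤}

Merge at B3: IN[B3] = OUT[B2] = {a: ⊤, b: ⊤, c: +, d: ⊤, e: ⊤, f: ⊤}
Applying B3's transfer function to that IN value gives OUT[B3] (row B3 above).

Answer: {a: ⊤, b: ⊤, c: +, d: ⊤, e: ⊤, f: ⊤}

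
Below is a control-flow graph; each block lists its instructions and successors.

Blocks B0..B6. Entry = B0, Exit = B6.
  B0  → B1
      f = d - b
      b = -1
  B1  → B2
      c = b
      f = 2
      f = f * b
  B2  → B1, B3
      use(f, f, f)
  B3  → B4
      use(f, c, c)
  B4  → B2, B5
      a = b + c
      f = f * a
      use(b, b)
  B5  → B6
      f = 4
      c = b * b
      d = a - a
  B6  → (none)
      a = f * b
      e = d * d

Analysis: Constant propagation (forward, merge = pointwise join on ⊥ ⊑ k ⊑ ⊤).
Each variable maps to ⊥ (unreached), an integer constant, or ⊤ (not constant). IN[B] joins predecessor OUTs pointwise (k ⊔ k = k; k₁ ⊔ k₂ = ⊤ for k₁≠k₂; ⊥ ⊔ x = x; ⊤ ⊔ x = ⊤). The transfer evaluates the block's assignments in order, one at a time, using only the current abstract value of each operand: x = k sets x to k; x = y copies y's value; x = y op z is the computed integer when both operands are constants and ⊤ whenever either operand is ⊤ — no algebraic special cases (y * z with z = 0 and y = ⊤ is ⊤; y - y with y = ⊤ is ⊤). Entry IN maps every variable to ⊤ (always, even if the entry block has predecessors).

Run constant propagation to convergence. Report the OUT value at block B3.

Answer: {a: ⊤, b: -1, c: -1, d: ⊤, e: ⊤, f: ⊤}

Derivation:
Per-block solution:
  B0:  IN=(all ⊤)  OUT={b:-1; rest ⊤}
  B1:  IN={b:-1; rest ⊤}  OUT={b:-1, c:-1, f:-2; rest ⊤}
  B2:  IN={b:-1, c:-1; rest ⊤}  OUT={b:-1, c:-1; rest ⊤}
  B3:  IN={b:-1, c:-1; rest ⊤}  OUT={b:-1, c:-1; rest ⊤}
  B4:  IN={b:-1, c:-1; rest ⊤}  OUT={a:-2, b:-1, c:-1; rest ⊤}
  B5:  IN={a:-2, b:-1, c:-1; rest ⊤}  OUT={a:-2, b:-1, c:1, d:0, f:4; rest ⊤}
  B6:  IN={a:-2, b:-1, c:1, d:0, f:4; rest ⊤}  OUT={a:-4, b:-1, c:1, d:0, e:0, f:4; rest ⊤}

Merge at B3: IN[B3] = OUT[B2] = {a: ⊤, b: -1, c: -1, d: ⊤, e: ⊤, f: ⊤}
Applying B3's transfer function to that IN value gives OUT[B3] (row B3 above).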